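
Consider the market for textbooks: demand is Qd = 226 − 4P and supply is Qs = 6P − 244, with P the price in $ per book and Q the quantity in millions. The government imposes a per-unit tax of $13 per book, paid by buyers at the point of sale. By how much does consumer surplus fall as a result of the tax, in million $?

Consumer surplus falls by $174.72 million.

Before the tax: set 226 − 4P = 6P − 244 → P* = $47, Q* = 38.
With the tax collected from buyers, demand (in seller-price terms) shifts: Qd = 226 − 4(P + 13).
Solving gives Q = 6.8 with buyers paying $54.8 and suppliers receiving $41.8 (the $13 wedge).
ΔCS is the trapezoid between Q = 6.8 and Q = 38 of height $7.8: ½ · (38 + 6.8) · 7.8 = $174.72.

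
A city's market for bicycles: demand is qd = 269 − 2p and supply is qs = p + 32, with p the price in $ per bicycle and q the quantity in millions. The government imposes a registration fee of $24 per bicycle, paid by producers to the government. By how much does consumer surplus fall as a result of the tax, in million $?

Before the tax: set 269 − 2p = p + 32 → p* = $79, q* = 111.
With the tax collected from producers, supply shifts: qs = (p − 24) + 32.
New equilibrium: buyers pay $87, producers receive $63, q = 95. (Wedge: pb − ps = 24.)
ΔCS is the trapezoid between Q = 95 and Q = 111 of height $8: ½ · (111 + 95) · 8 = $824.

Consumer surplus falls by $824 million.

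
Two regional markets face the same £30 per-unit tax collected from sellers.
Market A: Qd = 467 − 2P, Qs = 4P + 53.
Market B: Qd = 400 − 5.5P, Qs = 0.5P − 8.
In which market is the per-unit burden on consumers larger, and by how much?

Market A: pre-tax P* = £69, Q* = 329; post-tax Q = 289; per-unit burden on consumers = £20.
Market B: pre-tax P* = £68, Q* = 26; post-tax Q = 12.25; per-unit burden on consumers = £2.5.
Difference: £20 vs £2.5 → market A is larger by £17.5.

Market A, by £17.5.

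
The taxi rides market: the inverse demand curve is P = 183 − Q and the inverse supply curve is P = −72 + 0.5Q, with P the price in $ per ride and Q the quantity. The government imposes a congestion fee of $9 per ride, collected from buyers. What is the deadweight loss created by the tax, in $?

Rewrite in direct form: Qd = 183 − P and Qs = 2P + 144.
Before the tax: set 183 − P = 2P + 144 → P* = $13, Q* = 170.
With the tax collected from buyers, demand (in seller-price terms) shifts: Qd = 183 − (P + 9).
New equilibrium: buyers pay $19, sellers receive $10, Q = 164. (Wedge: Pb − Ps = 9.)
Quantity falls by |ΔQ| = |170 − 164| = 6.
DWL = ½ · t · |ΔQ| = ½ · 9 · 6 = $27.

Deadweight loss = $27.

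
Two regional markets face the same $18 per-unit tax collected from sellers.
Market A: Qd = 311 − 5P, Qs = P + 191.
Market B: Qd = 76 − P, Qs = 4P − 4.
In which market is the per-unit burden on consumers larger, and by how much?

Market B, by $11.4.

Market A: pre-tax P* = $20, Q* = 211; post-tax Q = 196; per-unit burden on consumers = $3.
Market B: pre-tax P* = $16, Q* = 60; post-tax Q = 45.6; per-unit burden on consumers = $14.4.
Difference: $3 vs $14.4 → market B is larger by $11.4.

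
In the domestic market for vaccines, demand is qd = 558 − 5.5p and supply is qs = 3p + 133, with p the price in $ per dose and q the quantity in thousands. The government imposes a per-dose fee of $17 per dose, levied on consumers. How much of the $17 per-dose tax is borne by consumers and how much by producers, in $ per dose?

Without the tax, 558 − 5.5p = 3p + 133 gives 8.5p = 425, so p* = $50 and q* = 283.
With the tax collected from consumers, demand (in seller-price terms) shifts: qd = 558 − 5.5(p + 17).
New equilibrium: consumers pay $56, producers receive $39, q = 250. (Wedge: pb − ps = 17.)
Burden on consumers: $6; on producers: $11. (They sum to $17.)
The less price-elastic side of the market bears the larger share of a per-unit tax.

Consumers bear $6 per dose; producers bear $11 per dose.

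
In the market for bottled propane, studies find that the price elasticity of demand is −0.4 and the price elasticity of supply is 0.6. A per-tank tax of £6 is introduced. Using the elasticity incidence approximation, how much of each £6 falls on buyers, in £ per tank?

Buyers bear ≈ £3.6 per tank.

Incidence ratio: buyers' share ≈ εs / (εs + |εd|) = 0.6 / (0.6 + 0.4) = 0.6.
So buyers bear ≈ 0.6 × £6 = £3.6; suppliers bear £2.4.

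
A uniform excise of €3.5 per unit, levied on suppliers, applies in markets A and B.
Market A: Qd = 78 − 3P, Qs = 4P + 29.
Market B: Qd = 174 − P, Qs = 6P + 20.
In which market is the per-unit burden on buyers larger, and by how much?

Market A: pre-tax P* = €7, Q* = 57; post-tax Q = 51; per-unit burden on buyers = €2.
Market B: pre-tax P* = €22, Q* = 152; post-tax Q = 149; per-unit burden on buyers = €3.
Difference: €2 vs €3 → market B is larger by €1.

Market B, by €1.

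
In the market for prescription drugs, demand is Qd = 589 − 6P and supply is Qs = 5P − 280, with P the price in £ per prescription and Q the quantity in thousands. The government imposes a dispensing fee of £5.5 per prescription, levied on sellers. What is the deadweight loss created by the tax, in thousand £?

Before the tax: set 589 − 6P = 5P − 280 → P* = £79, Q* = 115.
With the tax collected from sellers, supply shifts: Qs = 5(P − 5.5) − 280.
New equilibrium: buyers pay £81.5, sellers receive £76, Q = 100. (Wedge: Pb − Ps = 5.5.)
Quantity falls by |ΔQ| = |115 − 100| = 15.
DWL = ½ · t · |ΔQ| = ½ · 5.5 · 15 = £41.25.

Deadweight loss = £41.25 thousand.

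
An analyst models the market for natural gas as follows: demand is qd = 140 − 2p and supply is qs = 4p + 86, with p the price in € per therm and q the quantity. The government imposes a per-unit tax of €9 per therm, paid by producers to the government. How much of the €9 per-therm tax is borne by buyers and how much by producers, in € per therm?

Without the tax, 140 − 2p = 4p + 86 gives 6p = 54, so p* = €9 and q* = 122.
With the tax collected from producers, supply shifts: qs = 4(p − 9) + 86.
New equilibrium: buyers pay €15, producers receive €6, q = 110. (Wedge: pb − ps = 9.)
Burden on buyers: €6; on producers: €3. (They sum to €9.)
The less price-elastic side of the market bears the larger share of a per-unit tax.

Buyers bear €6 per therm; producers bear €3 per therm.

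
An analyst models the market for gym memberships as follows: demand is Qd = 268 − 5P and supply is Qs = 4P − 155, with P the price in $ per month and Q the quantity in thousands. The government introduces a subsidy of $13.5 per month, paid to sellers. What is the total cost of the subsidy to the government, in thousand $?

Before the subsidy: set 268 − 5P = 4P − 155 → P* = $47, Q* = 33.
With a per-unit subsidy paid to sellers, each receives P + 13.5 per unit sold, so supply becomes Qs = 4(P + 13.5) − 155.
Solving gives Q = 63 with consumers paying $41 and sellers receiving $54.5 (the $13.5 wedge).
Outlay = t · Q = 13.5 · 63 = $850.5.

Government outlay = $850.5 thousand.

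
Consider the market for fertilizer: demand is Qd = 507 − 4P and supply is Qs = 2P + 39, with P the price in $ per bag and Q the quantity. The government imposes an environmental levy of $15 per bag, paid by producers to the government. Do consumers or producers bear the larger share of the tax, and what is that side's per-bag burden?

Producers bear the larger share: $10 per bag.

Without the tax, 507 − 4P = 2P + 39 gives 6P = 468, so P* = $78 and Q* = 195.
With the tax collected from producers, supply shifts: Qs = 2(P − 15) + 39.
Solving gives Q = 175 with consumers paying $83 and producers receiving $68 (the $15 wedge).
Per-bag burden: consumers $5, producers $10.
Producers take the larger share because supply is less price-elastic here (demand slope 4 vs supply slope 2).
The less price-elastic side of the market bears the larger share of a per-unit tax.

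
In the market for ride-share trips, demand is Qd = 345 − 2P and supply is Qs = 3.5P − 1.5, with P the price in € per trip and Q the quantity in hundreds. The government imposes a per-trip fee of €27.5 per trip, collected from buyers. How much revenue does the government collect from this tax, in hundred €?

Without the tax, 345 − 2P = 3.5P − 1.5 gives 5.5P = 346.5, so P* = €63 and Q* = 219.
With the tax collected from buyers, demand (in seller-price terms) shifts: Qd = 345 − 2(P + 27.5).
Solving gives Q = 184 with buyers paying €80.5 and suppliers receiving €53 (the €27.5 wedge).
Revenue = t · Q = 27.5 · 184 = €5060.

Tax revenue = €5060 hundred.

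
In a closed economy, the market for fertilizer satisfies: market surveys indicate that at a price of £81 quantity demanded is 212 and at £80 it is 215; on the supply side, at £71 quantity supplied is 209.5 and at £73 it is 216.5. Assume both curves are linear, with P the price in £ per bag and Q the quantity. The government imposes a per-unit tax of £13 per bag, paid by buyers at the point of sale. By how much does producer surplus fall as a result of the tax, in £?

Producer surplus falls by £1299.

Demand slope: (215 − 212)/(80 − 81) = -3, so Qd = 455 − 3P.
Supply slope: (216.5 − 209.5)/(73 − 71) = 3.5, so Qs = 3.5P − 39.
Before the tax: set 455 − 3P = 3.5P − 39 → P* = £76, Q* = 227.
With the tax collected from buyers, demand (in seller-price terms) shifts: Qd = 455 − 3(P + 13).
Solving gives Q = 206 with buyers paying £83 and producers receiving £70 (the £13 wedge).
ΔPS is the trapezoid between Q = 206 and Q = 227 of height £6: ½ · (227 + 206) · 6 = £1299.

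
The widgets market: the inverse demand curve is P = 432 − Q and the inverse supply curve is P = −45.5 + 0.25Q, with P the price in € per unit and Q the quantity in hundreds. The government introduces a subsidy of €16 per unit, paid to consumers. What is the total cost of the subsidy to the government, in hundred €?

Rewrite in direct form: Qd = 432 − P and Qs = 4P + 182.
Without the subsidy, 432 − P = 4P + 182 gives 5P = 250, so P* = €50 and Q* = 382.
With a per-unit subsidy paid to consumers, each effectively pays P − 16, so demand becomes Qd = 432 − (P − 16).
New equilibrium: consumers pay €37.2, suppliers receive €53.2, Q = 394.8. (Wedge: Pb − Ps = −16.)
Outlay = t · Q = 16 · 394.8 = €6316.8.

Government outlay = €6316.8 hundred.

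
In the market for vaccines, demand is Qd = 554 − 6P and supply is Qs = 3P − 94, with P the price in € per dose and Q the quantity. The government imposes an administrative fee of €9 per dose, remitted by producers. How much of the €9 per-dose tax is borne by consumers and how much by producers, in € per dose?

Consumers bear €3 per dose; producers bear €6 per dose.

Without the tax, 554 − 6P = 3P − 94 gives 9P = 648, so P* = €72 and Q* = 122.
With the tax collected from producers, supply shifts: Qs = 3(P − 9) − 94.
New equilibrium: consumers pay €75, producers receive €66, Q = 104. (Wedge: Pb − Ps = 9.)
Burden on consumers: €3; on producers: €6. (They sum to €9.)
The less price-elastic side of the market bears the larger share of a per-unit tax.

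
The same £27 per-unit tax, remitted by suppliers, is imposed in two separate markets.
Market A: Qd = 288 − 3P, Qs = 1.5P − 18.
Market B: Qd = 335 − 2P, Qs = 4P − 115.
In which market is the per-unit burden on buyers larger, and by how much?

Market B, by £9.

Market A: pre-tax P* = £68, Q* = 84; post-tax Q = 57; per-unit burden on buyers = £9.
Market B: pre-tax P* = £75, Q* = 185; post-tax Q = 149; per-unit burden on buyers = £18.
Difference: £9 vs £18 → market B is larger by £9.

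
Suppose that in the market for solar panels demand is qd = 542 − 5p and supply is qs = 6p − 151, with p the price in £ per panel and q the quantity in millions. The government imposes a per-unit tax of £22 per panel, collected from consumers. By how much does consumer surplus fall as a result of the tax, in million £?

Consumer surplus falls by £2364 million.

Before the tax: set 542 − 5p = 6p − 151 → p* = £63, q* = 227.
With the tax collected from consumers, demand (in seller-price terms) shifts: qd = 542 − 5(p + 22).
Solving gives q = 167 with consumers paying £75 and suppliers receiving £53 (the £22 wedge).
ΔCS is the trapezoid between Q = 167 and Q = 227 of height £12: ½ · (227 + 167) · 12 = £2364.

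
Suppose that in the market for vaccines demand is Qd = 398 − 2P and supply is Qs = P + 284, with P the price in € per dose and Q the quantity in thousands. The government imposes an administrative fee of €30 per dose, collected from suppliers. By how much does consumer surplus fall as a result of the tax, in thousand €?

Consumer surplus falls by €3120 thousand.

Before the tax: set 398 − 2P = P + 284 → P* = €38, Q* = 322.
With the tax collected from suppliers, supply shifts: Qs = (P − 30) + 284.
Solving gives Q = 302 with buyers paying €48 and suppliers receiving €18 (the €30 wedge).
ΔCS is the trapezoid between Q = 302 and Q = 322 of height €10: ½ · (322 + 302) · 10 = €3120.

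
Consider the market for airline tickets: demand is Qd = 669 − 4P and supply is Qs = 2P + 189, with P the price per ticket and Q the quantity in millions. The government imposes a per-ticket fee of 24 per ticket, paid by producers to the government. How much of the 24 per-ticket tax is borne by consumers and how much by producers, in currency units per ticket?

Before the tax: set 669 − 4P = 2P + 189 → P* = 80, Q* = 349.
With the tax collected from producers, supply shifts: Qs = 2(P − 24) + 189.
Solving gives Q = 317 with consumers paying 88 and producers receiving 64 (the 24 wedge).
Burden on consumers: 8; on producers: 16. (They sum to 24.)
The less price-elastic side of the market bears the larger share of a per-unit tax.

Consumers bear 8 per ticket; producers bear 16 per ticket.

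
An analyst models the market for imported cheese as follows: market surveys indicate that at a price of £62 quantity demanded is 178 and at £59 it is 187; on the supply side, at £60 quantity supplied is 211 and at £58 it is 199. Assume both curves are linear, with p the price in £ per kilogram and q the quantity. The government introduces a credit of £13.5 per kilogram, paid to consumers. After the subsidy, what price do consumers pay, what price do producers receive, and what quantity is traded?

Demand slope: (187 − 178)/(59 − 62) = -3, so qd = 364 − 3p.
Supply slope: (199 − 211)/(58 − 60) = 6, so qs = 6p − 149.
Without the subsidy, 364 − 3p = 6p − 149 gives 9p = 513, so p* = £57 and q* = 193.
With a per-unit subsidy paid to consumers, each effectively pays p − 13.5, so demand becomes qd = 364 − 3(p − 13.5).
Solving gives q = 220 with consumers paying £48 and producers receiving £61.5 (the £13.5 wedge).

Consumers pay £48; producers receive £61.5; quantity = 220.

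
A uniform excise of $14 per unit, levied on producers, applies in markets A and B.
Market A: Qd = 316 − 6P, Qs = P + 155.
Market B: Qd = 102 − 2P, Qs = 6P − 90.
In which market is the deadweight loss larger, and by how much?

Market B, by $63.

Market A: pre-tax P* = $23, Q* = 178; post-tax Q = 166; deadweight loss = $84.
Market B: pre-tax P* = $24, Q* = 54; post-tax Q = 33; deadweight loss = $147.
Difference: $84 vs $147 → market B is larger by $63.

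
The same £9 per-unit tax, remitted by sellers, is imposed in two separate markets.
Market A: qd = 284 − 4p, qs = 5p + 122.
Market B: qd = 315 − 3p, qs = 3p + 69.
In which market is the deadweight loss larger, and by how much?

Market A: pre-tax p* = £18, q* = 212; post-tax q = 192; deadweight loss = £90.
Market B: pre-tax p* = £41, q* = 192; post-tax q = 178.5; deadweight loss = £60.75.
Difference: £90 vs £60.75 → market A is larger by £29.25.

Market A, by £29.25.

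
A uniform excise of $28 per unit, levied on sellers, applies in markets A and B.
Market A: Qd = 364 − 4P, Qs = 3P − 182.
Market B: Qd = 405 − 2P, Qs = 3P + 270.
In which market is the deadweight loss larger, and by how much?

Market A: pre-tax P* = $78, Q* = 52; post-tax Q = 4; deadweight loss = $672.
Market B: pre-tax P* = $27, Q* = 351; post-tax Q = 317.4; deadweight loss = $470.4.
Difference: $672 vs $470.4 → market A is larger by $201.6.

Market A, by $201.6.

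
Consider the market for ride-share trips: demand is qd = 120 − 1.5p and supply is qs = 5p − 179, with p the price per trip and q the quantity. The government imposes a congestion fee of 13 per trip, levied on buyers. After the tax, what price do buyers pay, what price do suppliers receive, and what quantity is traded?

Without the tax, 120 − 1.5p = 5p − 179 gives 6.5p = 299, so p* = 46 and q* = 51.
With the tax collected from buyers, demand (in seller-price terms) shifts: qd = 120 − 1.5(p + 13).
Solving gives q = 36 with buyers paying 56 and suppliers receiving 43 (the 13 wedge).
The less price-elastic side of the market bears the larger share of a per-unit tax.

Buyers pay 56; suppliers receive 43; quantity = 36.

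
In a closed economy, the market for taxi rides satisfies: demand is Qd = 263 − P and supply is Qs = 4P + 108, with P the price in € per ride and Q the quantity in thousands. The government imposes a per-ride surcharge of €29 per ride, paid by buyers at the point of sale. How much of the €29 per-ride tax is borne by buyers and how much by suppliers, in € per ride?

Without the tax, 263 − P = 4P + 108 gives 5P = 155, so P* = €31 and Q* = 232.
With the tax collected from buyers, demand (in seller-price terms) shifts: Qd = 263 − (P + 29).
New equilibrium: buyers pay €54.2, suppliers receive €25.2, Q = 208.8. (Wedge: Pb − Ps = 29.)
Burden on buyers: €23.2; on suppliers: €5.8. (They sum to €29.)
The less price-elastic side of the market bears the larger share of a per-unit tax.

Buyers bear €23.2 per ride; suppliers bear €5.8 per ride.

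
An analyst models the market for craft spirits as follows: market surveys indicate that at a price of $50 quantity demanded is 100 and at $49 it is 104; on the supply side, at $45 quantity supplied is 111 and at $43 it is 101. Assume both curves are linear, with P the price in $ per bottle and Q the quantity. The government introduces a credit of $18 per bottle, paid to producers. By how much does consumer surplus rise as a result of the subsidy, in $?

Consumer surplus rises by $1360.

Demand slope: (104 − 100)/(49 − 50) = -4, so Qd = 300 − 4P.
Supply slope: (101 − 111)/(43 − 45) = 5, so Qs = 5P − 114.
Without the subsidy, 300 − 4P = 5P − 114 gives 9P = 414, so P* = $46 and Q* = 116.
With a per-unit subsidy paid to producers, each receives P + 18 per unit sold, so supply becomes Qs = 5(P + 18) − 114.
Solving gives Q = 156 with consumers paying $36 and producers receiving $54 (the $18 wedge).
ΔCS is the trapezoid between Q = 156 and Q = 116 of height $10: ½ · (116 + 156) · 10 = $1360.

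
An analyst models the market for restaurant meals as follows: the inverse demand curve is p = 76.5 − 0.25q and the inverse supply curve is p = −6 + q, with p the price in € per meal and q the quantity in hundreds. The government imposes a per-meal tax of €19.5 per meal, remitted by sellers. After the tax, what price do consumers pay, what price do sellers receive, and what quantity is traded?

Consumers pay €63.9; sellers receive €44.4; quantity = 50.4.

Inverting to q(p) form: qd = 306 − 4p; qs = p + 6.
Before the tax: set 306 − 4p = p + 6 → p* = €60, q* = 66.
With the tax collected from sellers, supply shifts: qs = (p − 19.5) + 6.
Solving gives q = 50.4 with consumers paying €63.9 and sellers receiving €44.4 (the €19.5 wedge).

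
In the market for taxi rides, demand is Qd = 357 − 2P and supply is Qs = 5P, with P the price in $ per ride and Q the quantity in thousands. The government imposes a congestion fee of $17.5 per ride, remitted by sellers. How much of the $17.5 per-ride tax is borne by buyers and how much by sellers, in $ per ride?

Buyers bear $12.5 per ride; sellers bear $5 per ride.

Before the tax: set 357 − 2P = 5P → P* = $51, Q* = 255.
With the tax collected from sellers, supply shifts: Qs = 5(P − 17.5).
New equilibrium: buyers pay $63.5, sellers receive $46, Q = 230. (Wedge: Pb − Ps = 17.5.)
Burden on buyers: $12.5; on sellers: $5. (They sum to $17.5.)
The less price-elastic side of the market bears the larger share of a per-unit tax.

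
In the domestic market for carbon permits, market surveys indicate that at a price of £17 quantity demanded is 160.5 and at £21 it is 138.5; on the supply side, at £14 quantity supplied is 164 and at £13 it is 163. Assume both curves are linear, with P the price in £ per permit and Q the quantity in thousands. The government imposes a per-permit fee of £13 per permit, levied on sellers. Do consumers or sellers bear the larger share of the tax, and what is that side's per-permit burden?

Sellers bear the larger share: £11 per permit.

Demand slope: (138.5 − 160.5)/(21 − 17) = -5.5, so Qd = 254 − 5.5P.
Supply slope: (163 − 164)/(13 − 14) = 1, so Qs = P + 150.
Before the tax: set 254 − 5.5P = P + 150 → P* = £16, Q* = 166.
With the tax collected from sellers, supply shifts: Qs = (P − 13) + 150.
Solving gives Q = 155 with consumers paying £18 and sellers receiving £5 (the £13 wedge).
Per-permit burden: consumers £2, sellers £11.
Sellers take the larger share because supply is less price-elastic here (demand slope 5.5 vs supply slope 1).
The less price-elastic side of the market bears the larger share of a per-unit tax.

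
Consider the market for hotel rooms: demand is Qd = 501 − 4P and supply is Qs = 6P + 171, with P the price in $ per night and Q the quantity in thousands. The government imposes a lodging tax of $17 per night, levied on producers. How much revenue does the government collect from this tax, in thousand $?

Without the tax, 501 − 4P = 6P + 171 gives 10P = 330, so P* = $33 and Q* = 369.
With the tax collected from producers, supply shifts: Qs = 6(P − 17) + 171.
Solving gives Q = 328.2 with consumers paying $43.2 and producers receiving $26.2 (the $17 wedge).
Revenue = t · Q = 17 · 328.2 = $5579.4.

Tax revenue = $5579.4 thousand.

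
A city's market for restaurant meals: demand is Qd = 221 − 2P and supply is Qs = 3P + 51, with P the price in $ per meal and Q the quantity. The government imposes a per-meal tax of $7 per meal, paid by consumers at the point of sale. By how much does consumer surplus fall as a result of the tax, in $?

Without the tax, 221 − 2P = 3P + 51 gives 5P = 170, so P* = $34 and Q* = 153.
With the tax collected from consumers, demand (in seller-price terms) shifts: Qd = 221 − 2(P + 7).
Solving gives Q = 144.6 with consumers paying $38.2 and producers receiving $31.2 (the $7 wedge).
ΔCS is the trapezoid between Q = 144.6 and Q = 153 of height $4.2: ½ · (153 + 144.6) · 4.2 = $624.96.

Consumer surplus falls by $624.96.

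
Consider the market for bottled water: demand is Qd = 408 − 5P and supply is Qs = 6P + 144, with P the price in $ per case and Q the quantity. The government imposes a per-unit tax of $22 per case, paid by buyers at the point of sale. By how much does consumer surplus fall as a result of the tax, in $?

Without the tax, 408 − 5P = 6P + 144 gives 11P = 264, so P* = $24 and Q* = 288.
With the tax collected from buyers, demand (in seller-price terms) shifts: Qd = 408 − 5(P + 22).
New equilibrium: buyers pay $36, producers receive $14, Q = 228. (Wedge: Pb − Ps = 22.)
ΔCS is the trapezoid between Q = 228 and Q = 288 of height $12: ½ · (288 + 228) · 12 = $3096.

Consumer surplus falls by $3096.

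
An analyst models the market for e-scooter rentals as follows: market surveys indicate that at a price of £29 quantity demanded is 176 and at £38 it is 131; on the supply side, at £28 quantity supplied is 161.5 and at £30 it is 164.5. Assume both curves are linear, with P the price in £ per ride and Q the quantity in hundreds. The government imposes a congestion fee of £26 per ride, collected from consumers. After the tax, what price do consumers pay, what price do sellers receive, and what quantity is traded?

Consumers pay £37; sellers receive £11; quantity = 136.

Demand slope: (131 − 176)/(38 − 29) = -5, so Qd = 321 − 5P.
Supply slope: (164.5 − 161.5)/(30 − 28) = 1.5, so Qs = 1.5P + 119.5.
Before the tax: set 321 − 5P = 1.5P + 119.5 → P* = £31, Q* = 166.
With the tax collected from consumers, demand (in seller-price terms) shifts: Qd = 321 − 5(P + 26).
New equilibrium: consumers pay £37, sellers receive £11, Q = 136. (Wedge: Pb − Ps = 26.)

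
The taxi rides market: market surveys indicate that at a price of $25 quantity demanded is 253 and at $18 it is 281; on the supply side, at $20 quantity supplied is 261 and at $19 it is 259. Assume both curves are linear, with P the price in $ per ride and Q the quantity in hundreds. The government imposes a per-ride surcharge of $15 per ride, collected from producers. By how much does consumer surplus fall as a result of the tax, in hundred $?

Demand slope: (281 − 253)/(18 − 25) = -4, so Qd = 353 − 4P.
Supply slope: (259 − 261)/(19 − 20) = 2, so Qs = 2P + 221.
Without the tax, 353 − 4P = 2P + 221 gives 6P = 132, so P* = $22 and Q* = 265.
With the tax collected from producers, supply shifts: Qs = 2(P − 15) + 221.
Solving gives Q = 245 with consumers paying $27 and producers receiving $12 (the $15 wedge).
ΔCS is the trapezoid between Q = 245 and Q = 265 of height $5: ½ · (265 + 245) · 5 = $1275.

Consumer surplus falls by $1275 hundred.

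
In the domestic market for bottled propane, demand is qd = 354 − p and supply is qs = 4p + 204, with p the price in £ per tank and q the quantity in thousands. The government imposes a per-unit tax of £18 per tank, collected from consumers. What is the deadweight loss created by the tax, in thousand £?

Without the tax, 354 − p = 4p + 204 gives 5p = 150, so p* = £30 and q* = 324.
With the tax collected from consumers, demand (in seller-price terms) shifts: qd = 354 − (p + 18).
Solving gives q = 309.6 with consumers paying £44.4 and sellers receiving £26.4 (the £18 wedge).
Quantity falls by |ΔQ| = |324 − 309.6| = 14.4.
DWL = ½ · t · |ΔQ| = ½ · 18 · 14.4 = £129.6.

Deadweight loss = £129.6 thousand.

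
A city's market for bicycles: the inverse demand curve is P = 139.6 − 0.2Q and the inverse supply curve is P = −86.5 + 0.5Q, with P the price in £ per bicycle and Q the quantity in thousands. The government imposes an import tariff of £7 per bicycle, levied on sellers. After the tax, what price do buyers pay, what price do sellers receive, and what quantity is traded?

Inverting to Q(P) form: Qd = 698 − 5P; Qs = 2P + 173.
Without the tax, 698 − 5P = 2P + 173 gives 7P = 525, so P* = £75 and Q* = 323.
With the tax collected from sellers, supply shifts: Qs = 2(P − 7) + 173.
Solving gives Q = 313 with buyers paying £77 and sellers receiving £70 (the £7 wedge).

Buyers pay £77; sellers receive £70; quantity = 313.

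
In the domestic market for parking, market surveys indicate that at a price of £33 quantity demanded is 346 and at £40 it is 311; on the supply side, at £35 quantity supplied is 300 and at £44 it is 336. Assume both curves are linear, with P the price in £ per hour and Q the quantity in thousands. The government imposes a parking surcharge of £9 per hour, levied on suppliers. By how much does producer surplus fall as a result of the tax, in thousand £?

Producer surplus falls by £1530 thousand.

Demand slope: (311 − 346)/(40 − 33) = -5, so Qd = 511 − 5P.
Supply slope: (336 − 300)/(44 − 35) = 4, so Qs = 4P + 160.
Before the tax: set 511 − 5P = 4P + 160 → P* = £39, Q* = 316.
With the tax collected from suppliers, supply shifts: Qs = 4(P − 9) + 160.
New equilibrium: consumers pay £43, suppliers receive £34, Q = 296. (Wedge: Pb − Ps = 9.)
ΔPS is the trapezoid between Q = 296 and Q = 316 of height £5: ½ · (316 + 296) · 5 = £1530.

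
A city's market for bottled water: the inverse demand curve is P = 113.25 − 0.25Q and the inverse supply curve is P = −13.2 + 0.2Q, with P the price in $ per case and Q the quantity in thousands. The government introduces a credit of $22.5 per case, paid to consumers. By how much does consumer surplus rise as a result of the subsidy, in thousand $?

Inverting to Q(P) form: Qd = 453 − 4P; Qs = 5P + 66.
Before the subsidy: set 453 − 4P = 5P + 66 → P* = $43, Q* = 281.
With a per-unit subsidy paid to consumers, each effectively pays P − 22.5, so demand becomes Qd = 453 − 4(P − 22.5).
Solving gives Q = 331 with consumers paying $30.5 and sellers receiving $53 (the $22.5 wedge).
ΔCS is the trapezoid between Q = 331 and Q = 281 of height $12.5: ½ · (281 + 331) · 12.5 = $3825.

Consumer surplus rises by $3825 thousand.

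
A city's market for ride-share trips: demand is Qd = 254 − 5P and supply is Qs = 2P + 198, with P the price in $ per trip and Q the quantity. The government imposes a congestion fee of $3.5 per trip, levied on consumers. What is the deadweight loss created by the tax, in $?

Deadweight loss = $8.75.

Before the tax: set 254 − 5P = 2P + 198 → P* = $8, Q* = 214.
With the tax collected from consumers, demand (in seller-price terms) shifts: Qd = 254 − 5(P + 3.5).
New equilibrium: consumers pay $9, sellers receive $5.5, Q = 209. (Wedge: Pb − Ps = 3.5.)
Quantity falls by |ΔQ| = |214 − 209| = 5.
DWL = ½ · t · |ΔQ| = ½ · 3.5 · 5 = $8.75.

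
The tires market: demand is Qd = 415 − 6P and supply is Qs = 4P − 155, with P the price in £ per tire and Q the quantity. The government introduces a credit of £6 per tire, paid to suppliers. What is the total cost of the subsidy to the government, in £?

Without the subsidy, 415 − 6P = 4P − 155 gives 10P = 570, so P* = £57 and Q* = 73.
With a per-unit subsidy paid to suppliers, each receives P + 6 per unit sold, so supply becomes Qs = 4(P + 6) − 155.
New equilibrium: consumers pay £54.6, suppliers receive £60.6, Q = 87.4. (Wedge: Pb − Ps = −6.)
Outlay = t · Q = 6 · 87.4 = £524.4.

Government outlay = £524.4.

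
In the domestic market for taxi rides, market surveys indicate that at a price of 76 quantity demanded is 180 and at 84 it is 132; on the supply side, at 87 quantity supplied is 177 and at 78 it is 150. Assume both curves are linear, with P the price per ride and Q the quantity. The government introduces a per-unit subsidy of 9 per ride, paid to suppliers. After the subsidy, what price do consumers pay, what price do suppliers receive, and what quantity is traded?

Consumers pay 77; suppliers receive 86; quantity = 174.

Demand slope: (132 − 180)/(84 − 76) = -6, so Qd = 636 − 6P.
Supply slope: (150 − 177)/(78 − 87) = 3, so Qs = 3P − 84.
Before the subsidy: set 636 − 6P = 3P − 84 → P* = 80, Q* = 156.
With a per-unit subsidy paid to suppliers, each receives P + 9 per unit sold, so supply becomes Qs = 3(P + 9) − 84.
Solving gives Q = 174 with consumers paying 77 and suppliers receiving 86 (the 9 wedge).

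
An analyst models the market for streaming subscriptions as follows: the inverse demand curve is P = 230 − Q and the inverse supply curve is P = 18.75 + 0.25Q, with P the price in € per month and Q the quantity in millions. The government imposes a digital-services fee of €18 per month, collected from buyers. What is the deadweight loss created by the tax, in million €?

Rewrite in direct form: Qd = 230 − P and Qs = 4P − 75.
Before the tax: set 230 − P = 4P − 75 → P* = €61, Q* = 169.
With the tax collected from buyers, demand (in seller-price terms) shifts: Qd = 230 − (P + 18).
New equilibrium: buyers pay €75.4, suppliers receive €57.4, Q = 154.6. (Wedge: Pb − Ps = 18.)
Quantity falls by |ΔQ| = |169 − 154.6| = 14.4.
DWL = ½ · t · |ΔQ| = ½ · 18 · 14.4 = €129.6.

Deadweight loss = €129.6 million.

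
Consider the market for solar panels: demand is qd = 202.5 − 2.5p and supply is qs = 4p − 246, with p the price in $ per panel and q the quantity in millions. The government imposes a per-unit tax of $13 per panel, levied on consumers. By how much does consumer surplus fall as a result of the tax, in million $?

Consumer surplus falls by $160 million.

Before the tax: set 202.5 − 2.5p = 4p − 246 → p* = $69, q* = 30.
With the tax collected from consumers, demand (in seller-price terms) shifts: qd = 202.5 − 2.5(p + 13).
New equilibrium: consumers pay $77, sellers receive $64, q = 10. (Wedge: pb − ps = 13.)
ΔCS is the trapezoid between Q = 10 and Q = 30 of height $8: ½ · (30 + 10) · 8 = $160.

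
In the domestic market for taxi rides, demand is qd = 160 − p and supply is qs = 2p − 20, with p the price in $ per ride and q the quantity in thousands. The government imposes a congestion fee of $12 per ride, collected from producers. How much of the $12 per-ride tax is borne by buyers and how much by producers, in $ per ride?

Without the tax, 160 − p = 2p − 20 gives 3p = 180, so p* = $60 and q* = 100.
With the tax collected from producers, supply shifts: qs = 2(p − 12) − 20.
New equilibrium: buyers pay $68, producers receive $56, q = 92. (Wedge: pb − ps = 12.)
Burden on buyers: $8; on producers: $4. (They sum to $12.)
The less price-elastic side of the market bears the larger share of a per-unit tax.

Buyers bear $8 per ride; producers bear $4 per ride.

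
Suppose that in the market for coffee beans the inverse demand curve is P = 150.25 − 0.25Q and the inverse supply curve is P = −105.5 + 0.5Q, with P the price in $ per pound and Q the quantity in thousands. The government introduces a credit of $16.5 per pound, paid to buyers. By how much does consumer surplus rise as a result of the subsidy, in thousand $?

Consumer surplus rises by $1936 thousand.

Rewrite in direct form: Qd = 601 − 4P and Qs = 2P + 211.
Before the subsidy: set 601 − 4P = 2P + 211 → P* = $65, Q* = 341.
With a per-unit subsidy paid to buyers, each effectively pays P − 16.5, so demand becomes Qd = 601 − 4(P − 16.5).
New equilibrium: buyers pay $59.5, sellers receive $76, Q = 363. (Wedge: Pb − Ps = −16.5.)
ΔCS is the trapezoid between Q = 363 and Q = 341 of height $5.5: ½ · (341 + 363) · 5.5 = $1936.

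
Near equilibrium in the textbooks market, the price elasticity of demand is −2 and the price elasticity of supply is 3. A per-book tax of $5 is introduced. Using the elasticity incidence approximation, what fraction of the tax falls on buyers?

Buyers' share ≈ 0.6.

Incidence ratio: buyers' share ≈ εs / (εs + |εd|) = 3 / (3 + 2) = 0.6.
Supply is the more elastic side, so buyers bear the larger share.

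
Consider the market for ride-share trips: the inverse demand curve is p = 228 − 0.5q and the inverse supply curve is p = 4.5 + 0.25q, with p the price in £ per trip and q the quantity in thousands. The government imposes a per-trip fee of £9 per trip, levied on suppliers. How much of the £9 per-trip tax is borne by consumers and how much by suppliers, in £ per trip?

Consumers bear £6 per trip; suppliers bear £3 per trip.

Inverting to q(p) form: qd = 456 − 2p; qs = 4p − 18.
Before the tax: set 456 − 2p = 4p − 18 → p* = £79, q* = 298.
With the tax collected from suppliers, supply shifts: qs = 4(p − 9) − 18.
Solving gives q = 286 with consumers paying £85 and suppliers receiving £76 (the £9 wedge).
Burden on consumers: £6; on suppliers: £3. (They sum to £9.)
The less price-elastic side of the market bears the larger share of a per-unit tax.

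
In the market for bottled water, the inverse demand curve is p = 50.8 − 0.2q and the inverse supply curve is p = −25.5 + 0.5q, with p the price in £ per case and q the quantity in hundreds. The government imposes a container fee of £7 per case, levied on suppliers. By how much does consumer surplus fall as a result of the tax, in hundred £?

Rewrite in direct form: qd = 254 − 5p and qs = 2p + 51.
Before the tax: set 254 − 5p = 2p + 51 → p* = £29, q* = 109.
With the tax collected from suppliers, supply shifts: qs = 2(p − 7) + 51.
New equilibrium: buyers pay £31, suppliers receive £24, q = 99. (Wedge: pb − ps = 7.)
ΔCS is the trapezoid between Q = 99 and Q = 109 of height £2: ½ · (109 + 99) · 2 = £208.

Consumer surplus falls by £208 hundred.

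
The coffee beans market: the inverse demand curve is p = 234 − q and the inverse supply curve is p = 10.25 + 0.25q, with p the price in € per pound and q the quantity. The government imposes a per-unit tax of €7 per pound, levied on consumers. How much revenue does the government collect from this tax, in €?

Inverting to q(p) form: qd = 234 − p; qs = 4p − 41.
Without the tax, 234 − p = 4p − 41 gives 5p = 275, so p* = €55 and q* = 179.
With the tax collected from consumers, demand (in seller-price terms) shifts: qd = 234 − (p + 7).
New equilibrium: consumers pay €60.6, sellers receive €53.6, q = 173.4. (Wedge: pb − ps = 7.)
Revenue = t · Q = 7 · 173.4 = €1213.8.

Tax revenue = €1213.8.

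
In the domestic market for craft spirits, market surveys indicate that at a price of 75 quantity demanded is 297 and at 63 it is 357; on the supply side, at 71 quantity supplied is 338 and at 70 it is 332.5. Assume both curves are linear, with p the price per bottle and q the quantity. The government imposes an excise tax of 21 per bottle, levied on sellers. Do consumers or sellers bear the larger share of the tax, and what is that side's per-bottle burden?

Demand slope: (357 − 297)/(63 − 75) = -5, so qd = 672 − 5p.
Supply slope: (332.5 − 338)/(70 − 71) = 5.5, so qs = 5.5p − 52.5.
Before the tax: set 672 − 5p = 5.5p − 52.5 → p* = 69, q* = 327.
With the tax collected from sellers, supply shifts: qs = 5.5(p − 21) − 52.5.
Solving gives q = 272 with consumers paying 80 and sellers receiving 59 (the 21 wedge).
Per-bottle burden: consumers 11, sellers 10.
Consumers take the larger share because demand is less price-elastic here (demand slope 5 vs supply slope 5.5).
The less price-elastic side of the market bears the larger share of a per-unit tax.

Consumers bear the larger share: 11 per bottle.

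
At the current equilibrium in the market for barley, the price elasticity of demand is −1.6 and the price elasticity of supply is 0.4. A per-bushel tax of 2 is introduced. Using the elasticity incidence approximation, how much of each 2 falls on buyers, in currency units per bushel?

Buyers bear ≈ 0.4 per bushel.

Incidence ratio: buyers' share ≈ εs / (εs + |εd|) = 0.4 / (0.4 + 1.6) = 0.2.
So buyers bear ≈ 0.2 × 2 = 0.4; sellers bear 1.6.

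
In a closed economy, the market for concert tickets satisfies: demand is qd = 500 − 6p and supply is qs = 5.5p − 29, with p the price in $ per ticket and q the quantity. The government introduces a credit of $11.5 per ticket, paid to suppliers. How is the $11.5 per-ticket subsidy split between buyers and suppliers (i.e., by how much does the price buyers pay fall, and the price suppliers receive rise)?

Without the subsidy, 500 − 6p = 5.5p − 29 gives 11.5p = 529, so p* = $46 and q* = 224.
With a per-unit subsidy paid to suppliers, each receives p + 11.5 per unit sold, so supply becomes qs = 5.5(p + 11.5) − 29.
New equilibrium: buyers pay $40.5, suppliers receive $52, q = 257. (Wedge: pb − ps = −11.5.)
Gain to buyers: $5.5; to suppliers: $6. (They sum to $11.5.)

Buyers gain $5.5 per ticket; suppliers gain $6 per ticket.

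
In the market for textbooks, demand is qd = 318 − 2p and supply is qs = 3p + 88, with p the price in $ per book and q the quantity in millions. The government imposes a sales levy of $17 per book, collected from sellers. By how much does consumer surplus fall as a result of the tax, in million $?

Consumer surplus falls by $2201.16 million.

Before the tax: set 318 − 2p = 3p + 88 → p* = $46, q* = 226.
With the tax collected from sellers, supply shifts: qs = 3(p − 17) + 88.
New equilibrium: consumers pay $56.2, sellers receive $39.2, q = 205.6. (Wedge: pb − ps = 17.)
ΔCS is the trapezoid between Q = 205.6 and Q = 226 of height $10.2: ½ · (226 + 205.6) · 10.2 = $2201.16.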